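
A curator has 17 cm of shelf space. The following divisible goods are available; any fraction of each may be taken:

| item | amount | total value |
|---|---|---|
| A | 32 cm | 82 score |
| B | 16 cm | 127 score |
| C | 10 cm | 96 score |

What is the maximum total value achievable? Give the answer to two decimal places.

151.56

Take in order of value per unit:
- C (96/10 per unit): all 10 → value 96, running total 96.00
- B (127/16 per unit): 7 of 16 → value 7×127/16 = 55.5625, running total 151.56
Total 151.56.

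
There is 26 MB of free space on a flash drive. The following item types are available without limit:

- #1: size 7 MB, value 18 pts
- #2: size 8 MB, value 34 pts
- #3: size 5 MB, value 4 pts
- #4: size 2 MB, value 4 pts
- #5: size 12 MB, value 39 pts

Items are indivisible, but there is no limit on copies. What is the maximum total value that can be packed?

Best value-per-unit is #2 at 34/8; filling with it alone gives 3×34 = 102.
Optimal mix: 3×#2 + 1×#4 → size 26, value 106.

106 pts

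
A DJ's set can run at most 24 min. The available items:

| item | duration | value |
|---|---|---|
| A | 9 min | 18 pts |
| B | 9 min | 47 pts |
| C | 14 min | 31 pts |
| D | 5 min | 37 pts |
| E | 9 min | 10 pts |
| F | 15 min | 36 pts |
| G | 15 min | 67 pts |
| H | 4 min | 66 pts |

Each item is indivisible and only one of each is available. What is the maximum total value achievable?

Check high-value combinations within 24 min:
- D+G+H: duration 5+15+4=24, value 37+67+66=170
- B+D+H: duration 9+5+4=18, value 47+37+66=150
- D+F+H: duration 5+15+4=24, value 37+36+66=139
- C+D+H: duration 14+5+4=23, value 31+37+66=134
- G+H: duration 15+4=19, value 67+66=133
Best: 170 pts.

170 pts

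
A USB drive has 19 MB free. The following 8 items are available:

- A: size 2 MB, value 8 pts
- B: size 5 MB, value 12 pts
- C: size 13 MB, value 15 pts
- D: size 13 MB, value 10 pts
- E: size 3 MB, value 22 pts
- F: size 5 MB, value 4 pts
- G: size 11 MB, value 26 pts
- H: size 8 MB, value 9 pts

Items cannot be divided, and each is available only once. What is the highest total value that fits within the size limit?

Check high-value combinations within 19 MB:
- B+E+G: size 5+3+11=19, value 12+22+26=60
- A+E+G: size 2+3+11=16, value 8+22+26=56
- E+F+G: size 3+5+11=19, value 22+4+26=52
- A+B+E+H: size 2+5+3+8=18, value 8+12+22+9=51
- E+G: size 3+11=14, value 22+26=48
Best: 60 pts.

60 pts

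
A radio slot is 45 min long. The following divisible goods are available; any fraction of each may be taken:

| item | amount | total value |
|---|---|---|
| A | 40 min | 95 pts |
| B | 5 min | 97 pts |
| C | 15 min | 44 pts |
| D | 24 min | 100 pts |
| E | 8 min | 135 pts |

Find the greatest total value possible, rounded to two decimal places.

355.47

Take in order of value per unit:
- B (97/5 per unit): all 5 → value 97, running total 97.00
- E (135/8 per unit): all 8 → value 135, running total 232.00
- D (100/24 per unit): all 24 → value 100, running total 332.00
- C (44/15 per unit): 8 of 15 → value 8×44/15 = 23.4667, running total 355.47
Total 355.47.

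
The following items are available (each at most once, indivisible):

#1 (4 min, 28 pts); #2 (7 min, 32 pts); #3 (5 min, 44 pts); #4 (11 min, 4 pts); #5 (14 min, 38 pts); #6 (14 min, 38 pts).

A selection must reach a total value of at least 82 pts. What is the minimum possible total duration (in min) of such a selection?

Subsets with value ≥ 82, sorted by total duration:
- #1+#2+#3: duration 16, value 104
- #3+#5: duration 19, value 82
Minimum duration: 16 min.

16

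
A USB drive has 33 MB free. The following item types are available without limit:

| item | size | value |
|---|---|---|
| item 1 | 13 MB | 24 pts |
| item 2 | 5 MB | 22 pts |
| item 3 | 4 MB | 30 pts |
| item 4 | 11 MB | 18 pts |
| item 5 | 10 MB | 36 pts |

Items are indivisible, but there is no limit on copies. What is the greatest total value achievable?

240 pts

Best value-per-unit is item 3 at 30/4, and filling with it alone uses size 8×4=32. No mix of the others beats 8×30 = 240.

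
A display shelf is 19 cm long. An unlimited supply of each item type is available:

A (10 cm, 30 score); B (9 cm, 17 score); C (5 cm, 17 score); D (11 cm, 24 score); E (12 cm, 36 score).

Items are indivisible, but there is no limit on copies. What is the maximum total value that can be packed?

53 score

Best value-per-unit is C at 17/5; filling with it alone gives 3×17 = 51.
Optimal mix: 1×C + 1×E → length 17, value 53.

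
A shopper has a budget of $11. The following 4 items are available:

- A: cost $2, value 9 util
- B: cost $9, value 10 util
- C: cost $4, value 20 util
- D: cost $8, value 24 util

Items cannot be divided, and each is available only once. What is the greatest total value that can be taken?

33 util

Check high-value combinations within $11:
- A+D: cost 2+8=10, value 9+24=33
- A+C: cost 2+4=6, value 9+20=29
- D: cost 8, value 24
- C: cost 4, value 20
- A+B: cost 2+9=11, value 9+10=19
Best: 33 util.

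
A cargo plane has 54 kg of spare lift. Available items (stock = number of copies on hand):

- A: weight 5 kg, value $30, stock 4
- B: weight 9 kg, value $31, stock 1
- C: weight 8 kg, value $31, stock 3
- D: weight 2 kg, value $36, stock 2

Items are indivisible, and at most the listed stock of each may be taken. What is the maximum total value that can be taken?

$286

Best selections within weight 54 and stock limits:
- 3×A + 1×B + 3×C + 2×D: weight 52, value 286
- 4×A + 3×C + 2×D: weight 48, value 285
Best: $286.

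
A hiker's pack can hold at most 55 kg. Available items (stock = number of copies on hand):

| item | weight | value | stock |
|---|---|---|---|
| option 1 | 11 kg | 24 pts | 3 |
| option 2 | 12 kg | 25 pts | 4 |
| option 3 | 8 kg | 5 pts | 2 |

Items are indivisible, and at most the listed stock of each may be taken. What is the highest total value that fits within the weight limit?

104 pts

Best selections within weight 55 and stock limits:
- 1×option 1 + 3×option 2 + 1×option 3: weight 55, value 104
- 2×option 1 + 2×option 2 + 1×option 3: weight 54, value 103
- 3×option 1 + 1×option 2 + 1×option 3: weight 53, value 102
Best: 104 pts.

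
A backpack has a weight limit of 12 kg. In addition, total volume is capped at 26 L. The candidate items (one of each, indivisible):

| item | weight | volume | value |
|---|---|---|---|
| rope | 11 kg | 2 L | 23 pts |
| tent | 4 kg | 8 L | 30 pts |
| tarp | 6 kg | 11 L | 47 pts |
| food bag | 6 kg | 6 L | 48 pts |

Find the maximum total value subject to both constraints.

95 pts

Feasible sets respecting both limits:
- tarp+food bag: weight 12, volume 17, value 95
- tent+food bag: weight 10, volume 14, value 78
- tent+tarp: weight 10, volume 19, value 77
- food bag: weight 6, volume 6, value 48
Best: 95 pts.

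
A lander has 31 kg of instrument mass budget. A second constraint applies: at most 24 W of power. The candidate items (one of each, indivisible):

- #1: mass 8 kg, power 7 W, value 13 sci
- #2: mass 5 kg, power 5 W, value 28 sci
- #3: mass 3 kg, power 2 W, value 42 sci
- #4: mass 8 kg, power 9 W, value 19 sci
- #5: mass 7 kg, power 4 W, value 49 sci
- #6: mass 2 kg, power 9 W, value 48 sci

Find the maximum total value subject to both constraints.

Feasible sets respecting both limits:
- #2+#3+#5+#6: mass 17, power 20, value 167
- #3+#4+#5+#6: mass 20, power 24, value 158
- #1+#3+#5+#6: mass 20, power 22, value 152
- #3+#5+#6: mass 12, power 15, value 139
Best: 167 sci.

167 sci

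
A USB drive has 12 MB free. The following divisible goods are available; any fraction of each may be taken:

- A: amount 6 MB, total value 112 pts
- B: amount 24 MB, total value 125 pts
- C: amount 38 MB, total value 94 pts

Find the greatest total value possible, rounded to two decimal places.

Take in order of value per unit:
- A (112/6 per unit): all 6 → value 112, running total 112.00
- B (125/24 per unit): 6 of 24 → value 6×125/24 = 31.2500, running total 143.25
Total 143.25.

143.25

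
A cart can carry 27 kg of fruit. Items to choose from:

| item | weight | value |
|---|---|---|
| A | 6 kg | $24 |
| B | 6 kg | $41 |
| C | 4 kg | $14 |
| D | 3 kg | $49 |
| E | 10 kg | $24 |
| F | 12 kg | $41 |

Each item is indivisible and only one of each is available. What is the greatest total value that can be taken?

This is a 0/1 knapsack; check combinations near the capacity.
- A+B+D+F: weight 6+6+3+12=27, value 24+41+49+41=155
- B+C+D+F: weight 6+4+3+12=25, value 41+14+49+41=145
- A+B+D+E: weight 6+6+3+10=25, value 24+41+49+24=138
- B+D+F: weight 6+3+12=21, value 41+49+41=131
- A+B+C+D: weight 6+6+4+3=19, value 24+41+14+49=128
Best: $155.

$155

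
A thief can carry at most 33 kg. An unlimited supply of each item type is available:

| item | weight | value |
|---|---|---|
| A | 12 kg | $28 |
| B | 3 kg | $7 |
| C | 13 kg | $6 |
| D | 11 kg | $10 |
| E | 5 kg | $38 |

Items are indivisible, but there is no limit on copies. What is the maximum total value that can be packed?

$235

Best value-per-unit is E at 38/5; filling with it alone gives 6×38 = 228.
Optimal mix: 1×B + 6×E → weight 33, value 235.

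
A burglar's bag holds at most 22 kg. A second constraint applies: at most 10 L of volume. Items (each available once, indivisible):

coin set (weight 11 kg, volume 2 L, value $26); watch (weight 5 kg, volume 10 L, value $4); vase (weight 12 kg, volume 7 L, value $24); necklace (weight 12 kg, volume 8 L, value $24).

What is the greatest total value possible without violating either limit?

Feasible sets respecting both limits:
- coin set: weight 11, volume 2, value 26
- vase: weight 12, volume 7, value 24
- necklace: weight 12, volume 8, value 24
Best: $26.

$26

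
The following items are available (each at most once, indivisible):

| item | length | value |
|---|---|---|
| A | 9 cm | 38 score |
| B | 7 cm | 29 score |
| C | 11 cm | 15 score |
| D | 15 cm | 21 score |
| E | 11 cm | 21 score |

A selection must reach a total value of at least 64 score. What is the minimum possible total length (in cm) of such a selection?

16

Subsets with value ≥ 64, sorted by total length:
- A+B: length 16, value 67
- A+B+E: length 27, value 88
Minimum length: 16 cm.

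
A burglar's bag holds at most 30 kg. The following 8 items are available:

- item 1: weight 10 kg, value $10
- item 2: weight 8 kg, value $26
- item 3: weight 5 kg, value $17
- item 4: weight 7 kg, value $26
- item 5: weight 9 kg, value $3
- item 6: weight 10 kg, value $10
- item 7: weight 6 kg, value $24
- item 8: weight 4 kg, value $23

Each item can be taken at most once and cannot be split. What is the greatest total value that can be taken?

This is a 0/1 knapsack; check combinations near the capacity.
- item 2+item 3+item 4+item 7+item 8: weight 8+5+7+6+4=30, value 26+17+26+24+23=116
- item 2+item 4+item 7+item 8: weight 8+7+6+4=25, value 26+26+24+23=99
- item 2+item 3+item 4+item 7: weight 8+5+7+6=26, value 26+17+26+24=93
- item 2+item 3+item 4+item 8: weight 8+5+7+4=24, value 26+17+26+23=92
Best: $116.

$116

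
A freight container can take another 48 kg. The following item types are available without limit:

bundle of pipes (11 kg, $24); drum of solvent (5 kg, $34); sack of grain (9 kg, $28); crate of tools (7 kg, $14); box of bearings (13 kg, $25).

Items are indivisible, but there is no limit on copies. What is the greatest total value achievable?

Best value-per-unit is drum of solvent at 34/5, and filling with it alone uses weight 9×5=45. No mix of the others beats 9×34 = 306.

$306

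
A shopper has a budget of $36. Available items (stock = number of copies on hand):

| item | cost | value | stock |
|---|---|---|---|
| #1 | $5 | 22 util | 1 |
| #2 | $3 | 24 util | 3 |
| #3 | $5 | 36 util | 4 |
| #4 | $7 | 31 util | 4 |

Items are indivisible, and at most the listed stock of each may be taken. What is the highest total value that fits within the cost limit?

Best selections within cost 36 and stock limits:
- 3×#2 + 4×#3 + 1×#4: cost 36, value 247
- 1×#1 + 3×#2 + 4×#3: cost 34, value 238
Best: 247 util.

247 util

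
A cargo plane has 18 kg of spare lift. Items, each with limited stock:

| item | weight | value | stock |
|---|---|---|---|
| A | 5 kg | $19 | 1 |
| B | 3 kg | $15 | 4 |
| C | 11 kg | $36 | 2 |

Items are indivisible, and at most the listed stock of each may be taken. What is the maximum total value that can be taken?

Top feasible selections:
- 1×A + 4×B: weight 17, value 79
- 2×B + 1×C: weight 17, value 66
- 1×A + 3×B: weight 14, value 64
- 4×B: weight 12, value 60
Best: $79.

$79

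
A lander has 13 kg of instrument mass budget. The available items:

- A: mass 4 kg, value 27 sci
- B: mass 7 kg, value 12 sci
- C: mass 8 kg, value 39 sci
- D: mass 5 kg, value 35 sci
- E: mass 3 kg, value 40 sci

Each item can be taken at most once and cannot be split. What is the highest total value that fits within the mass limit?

This is a 0/1 knapsack; check combinations near the capacity.
- A+D+E: mass 4+5+3=12, value 27+35+40=102
- C+E: mass 8+3=11, value 39+40=79
- D+E: mass 5+3=8, value 35+40=75
- C+D: mass 8+5=13, value 39+35=74
Best: 102 sci.

102 sci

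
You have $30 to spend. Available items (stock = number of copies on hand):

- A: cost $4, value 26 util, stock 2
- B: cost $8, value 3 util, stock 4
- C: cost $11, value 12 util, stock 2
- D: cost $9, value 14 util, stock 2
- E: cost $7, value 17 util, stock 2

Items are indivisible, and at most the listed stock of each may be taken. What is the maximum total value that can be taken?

89 util

Best selections within cost 30 and stock limits:
- 2×A + 1×B + 2×E: cost 30, value 89
- 2×A + 2×E: cost 22, value 86
- 2×A + 1×D + 1×E: cost 24, value 83
- 2×A + 1×C + 1×E: cost 26, value 81
Best: 89 util.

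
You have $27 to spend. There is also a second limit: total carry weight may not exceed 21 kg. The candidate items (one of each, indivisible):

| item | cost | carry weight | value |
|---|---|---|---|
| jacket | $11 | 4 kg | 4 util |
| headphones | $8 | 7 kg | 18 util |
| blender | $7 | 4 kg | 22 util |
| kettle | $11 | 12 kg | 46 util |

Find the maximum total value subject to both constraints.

Feasible sets respecting both limits:
- blender+kettle: cost 18, carry weight 16, value 68
- headphones+kettle: cost 19, carry weight 19, value 64
- jacket+kettle: cost 22, carry weight 16, value 50
- kettle: cost 11, carry weight 12, value 46
Best: 68 util.

68 util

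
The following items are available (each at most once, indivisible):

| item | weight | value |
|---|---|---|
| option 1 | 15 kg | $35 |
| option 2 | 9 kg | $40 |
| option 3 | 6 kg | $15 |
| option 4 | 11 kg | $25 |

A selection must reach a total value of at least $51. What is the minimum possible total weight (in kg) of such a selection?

15

Subsets with value ≥ 51, sorted by total weight:
- option 2+option 3: weight 15, value 55
- option 2+option 4: weight 20, value 65
- option 1+option 2: weight 24, value 75
Minimum weight: 15 kg.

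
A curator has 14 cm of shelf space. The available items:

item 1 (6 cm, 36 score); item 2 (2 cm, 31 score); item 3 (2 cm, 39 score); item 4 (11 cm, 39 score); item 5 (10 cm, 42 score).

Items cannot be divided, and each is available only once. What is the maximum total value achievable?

112 score

Check high-value combinations within 14 cm:
- item 2+item 3+item 5: length 2+2+10=14, value 31+39+42=112
- item 1+item 2+item 3: length 6+2+2=10, value 36+31+39=106
- item 3+item 5: length 2+10=12, value 39+42=81
- item 3+item 4: length 2+11=13, value 39+39=78
- item 1+item 3: length 6+2=8, value 36+39=75
Best: 112 score.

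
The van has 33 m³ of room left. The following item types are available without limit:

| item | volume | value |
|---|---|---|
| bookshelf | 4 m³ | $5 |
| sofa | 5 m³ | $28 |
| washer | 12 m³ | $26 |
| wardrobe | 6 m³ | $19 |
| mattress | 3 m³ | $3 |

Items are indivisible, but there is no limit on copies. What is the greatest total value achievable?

Best value-per-unit is sofa at 28/5; filling with it alone gives 6×28 = 168.
Optimal mix: 6×sofa + 1×mattress → volume 33, value 171.

$171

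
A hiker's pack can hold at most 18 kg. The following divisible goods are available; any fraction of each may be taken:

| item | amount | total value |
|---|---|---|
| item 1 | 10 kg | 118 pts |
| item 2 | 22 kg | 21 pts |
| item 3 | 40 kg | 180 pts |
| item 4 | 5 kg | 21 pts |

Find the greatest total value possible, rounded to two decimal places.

154.00

Take in order of value per unit:
- item 1 (118/10 per unit): all 10 → value 118, running total 118.00
- item 3 (180/40 per unit): 8 of 40 → value 8×180/40 = 36.0000, running total 154.00
Total 154.00.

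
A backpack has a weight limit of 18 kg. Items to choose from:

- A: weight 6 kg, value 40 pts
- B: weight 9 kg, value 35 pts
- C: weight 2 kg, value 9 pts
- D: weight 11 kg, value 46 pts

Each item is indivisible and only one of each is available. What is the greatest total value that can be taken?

This is a 0/1 knapsack; check combinations near the capacity.
- A+D: weight 6+11=17, value 40+46=86
- A+B+C: weight 6+9+2=17, value 40+35+9=84
- A+B: weight 6+9=15, value 40+35=75
Best: 86 pts.

86 pts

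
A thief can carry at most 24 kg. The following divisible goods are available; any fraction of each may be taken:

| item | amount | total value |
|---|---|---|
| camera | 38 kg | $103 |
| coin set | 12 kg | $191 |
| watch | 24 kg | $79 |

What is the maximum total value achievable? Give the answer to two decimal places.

230.50

Take in order of value per unit:
- coin set (191/12 per unit): all 12 → value 191, running total 191.00
- watch (79/24 per unit): 12 of 24 → value 12×79/24 = 39.5000, running total 230.50
Total 230.50.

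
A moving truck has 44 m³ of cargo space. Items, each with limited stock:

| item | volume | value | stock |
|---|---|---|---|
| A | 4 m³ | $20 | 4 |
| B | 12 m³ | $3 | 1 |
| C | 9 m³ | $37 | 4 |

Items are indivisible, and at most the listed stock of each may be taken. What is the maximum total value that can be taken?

Top feasible selections:
- 4×A + 3×C: volume 43, value 191
- 2×A + 4×C: volume 44, value 188
- 3×A + 3×C: volume 39, value 171
Best: $191.

$191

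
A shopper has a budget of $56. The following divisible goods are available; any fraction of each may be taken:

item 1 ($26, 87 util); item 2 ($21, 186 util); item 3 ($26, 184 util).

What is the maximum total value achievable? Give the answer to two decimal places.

400.12

Take in order of value per unit:
- item 2 (186/21 per unit): all 21 → value 186, running total 186.00
- item 3 (184/26 per unit): all 26 → value 184, running total 370.00
- item 1 (87/26 per unit): 9 of 26 → value 9×87/26 = 30.1154, running total 400.12
Total 400.12.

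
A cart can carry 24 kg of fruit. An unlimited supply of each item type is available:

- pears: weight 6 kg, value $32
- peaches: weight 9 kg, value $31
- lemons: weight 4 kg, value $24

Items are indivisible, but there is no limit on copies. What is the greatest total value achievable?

$144

Best value-per-unit is lemons at 24/4, and filling with it alone uses weight 6×4=24. No mix of the others beats 6×24 = 144.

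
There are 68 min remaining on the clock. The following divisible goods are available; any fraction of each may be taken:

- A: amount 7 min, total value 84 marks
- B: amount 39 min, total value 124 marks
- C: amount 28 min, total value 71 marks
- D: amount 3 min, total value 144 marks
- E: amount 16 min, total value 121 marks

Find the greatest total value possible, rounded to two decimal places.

480.61

Take in order of value per unit:
- D (144/3 per unit): all 3 → value 144, running total 144.00
- A (84/7 per unit): all 7 → value 84, running total 228.00
- E (121/16 per unit): all 16 → value 121, running total 349.00
- B (124/39 per unit): all 39 → value 124, running total 473.00
- C (71/28 per unit): 3 of 28 → value 3×71/28 = 7.6071, running total 480.61
Total 480.61.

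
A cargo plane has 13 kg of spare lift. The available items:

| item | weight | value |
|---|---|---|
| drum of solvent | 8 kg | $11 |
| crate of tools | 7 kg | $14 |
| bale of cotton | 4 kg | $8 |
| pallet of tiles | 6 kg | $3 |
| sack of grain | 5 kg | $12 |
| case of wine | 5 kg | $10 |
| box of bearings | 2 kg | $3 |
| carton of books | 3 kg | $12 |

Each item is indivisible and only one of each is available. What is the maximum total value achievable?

Check high-value combinations within 13 kg:
- sack of grain+case of wine+carton of books: weight 5+5+3=13, value 12+10+12=34
- bale of cotton+sack of grain+carton of books: weight 4+5+3=12, value 8+12+12=32
- bale of cotton+case of wine+carton of books: weight 4+5+3=12, value 8+10+12=30
Best: $34.

$34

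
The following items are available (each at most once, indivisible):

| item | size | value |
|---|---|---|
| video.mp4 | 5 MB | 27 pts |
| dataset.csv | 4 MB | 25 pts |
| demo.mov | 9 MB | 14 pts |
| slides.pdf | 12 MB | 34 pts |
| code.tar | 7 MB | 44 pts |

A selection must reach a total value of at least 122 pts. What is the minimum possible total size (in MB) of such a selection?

Subsets with value ≥ 122, sorted by total size:
- video.mp4+dataset.csv+slides.pdf+code.tar: size 28, value 130
- video.mp4+dataset.csv+demo.mov+slides.pdf+code.tar: size 37, value 144
Minimum size: 28 MB.

28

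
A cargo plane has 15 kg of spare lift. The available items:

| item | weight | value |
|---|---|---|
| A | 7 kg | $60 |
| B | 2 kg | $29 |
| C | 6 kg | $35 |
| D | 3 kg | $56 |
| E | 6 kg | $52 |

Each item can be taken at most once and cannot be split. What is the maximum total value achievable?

Check high-value combinations within 15 kg:
- A+B+D: weight 7+2+3=12, value 60+29+56=145
- C+D+E: weight 6+3+6=15, value 35+56+52=143
- A+B+E: weight 7+2+6=15, value 60+29+52=141
- B+D+E: weight 2+3+6=11, value 29+56+52=137
Best: $145.

$145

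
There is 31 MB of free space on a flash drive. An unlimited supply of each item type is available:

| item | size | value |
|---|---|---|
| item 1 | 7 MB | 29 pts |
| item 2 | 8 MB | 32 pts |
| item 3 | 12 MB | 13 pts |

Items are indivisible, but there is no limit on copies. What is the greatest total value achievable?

125 pts

Best value-per-unit is item 1 at 29/7; filling with it alone gives 4×29 = 116.
Optimal mix: 1×item 1 + 3×item 2 → size 31, value 125.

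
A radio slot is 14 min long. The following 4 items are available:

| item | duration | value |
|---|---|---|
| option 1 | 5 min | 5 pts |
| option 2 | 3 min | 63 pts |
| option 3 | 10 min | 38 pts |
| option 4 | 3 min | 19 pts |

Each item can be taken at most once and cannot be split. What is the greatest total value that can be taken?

This is a 0/1 knapsack; check combinations near the capacity.
- option 2+option 3: duration 3+10=13, value 63+38=101
- option 1+option 2+option 4: duration 5+3+3=11, value 5+63+19=87
- option 2+option 4: duration 3+3=6, value 63+19=82
Best: 101 pts.

101 pts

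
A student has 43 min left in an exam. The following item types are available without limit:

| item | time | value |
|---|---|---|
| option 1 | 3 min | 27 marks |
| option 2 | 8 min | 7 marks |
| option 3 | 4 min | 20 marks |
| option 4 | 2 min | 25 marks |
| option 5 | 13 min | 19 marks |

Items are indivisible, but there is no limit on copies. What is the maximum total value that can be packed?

Best value-per-unit is option 4 at 25/2; filling with it alone gives 21×25 = 525.
Optimal mix: 1×option 1 + 20×option 4 → time 43, value 527.

527 marks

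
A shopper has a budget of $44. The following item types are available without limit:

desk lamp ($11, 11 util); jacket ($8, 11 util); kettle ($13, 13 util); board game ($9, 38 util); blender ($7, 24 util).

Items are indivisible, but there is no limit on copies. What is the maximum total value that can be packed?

176 util

Best value-per-unit is board game at 38/9; filling with it alone gives 4×38 = 152.
Optimal mix: 4×board game + 1×blender → cost 43, value 176.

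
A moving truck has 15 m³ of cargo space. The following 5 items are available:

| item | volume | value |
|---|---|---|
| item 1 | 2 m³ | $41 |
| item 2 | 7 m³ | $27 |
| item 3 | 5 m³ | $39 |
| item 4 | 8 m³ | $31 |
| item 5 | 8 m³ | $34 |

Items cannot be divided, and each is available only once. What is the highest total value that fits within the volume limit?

Check high-value combinations within 15 m³:
- item 1+item 3+item 5: volume 2+5+8=15, value 41+39+34=114
- item 1+item 3+item 4: volume 2+5+8=15, value 41+39+31=111
- item 1+item 2+item 3: volume 2+7+5=14, value 41+27+39=107
- item 1+item 3: volume 2+5=7, value 41+39=80
- item 1+item 5: volume 2+8=10, value 41+34=75
Best: $114.

$114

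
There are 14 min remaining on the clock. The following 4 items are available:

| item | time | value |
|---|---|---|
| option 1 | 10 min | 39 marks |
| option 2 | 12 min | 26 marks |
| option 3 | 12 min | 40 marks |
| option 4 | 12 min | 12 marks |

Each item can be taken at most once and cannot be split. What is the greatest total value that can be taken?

40 marks

Check high-value combinations within 14 min:
- option 3: time 12, value 40
- option 1: time 10, value 39
- option 2: time 12, value 26
- option 4: time 12, value 12
Best: 40 marks.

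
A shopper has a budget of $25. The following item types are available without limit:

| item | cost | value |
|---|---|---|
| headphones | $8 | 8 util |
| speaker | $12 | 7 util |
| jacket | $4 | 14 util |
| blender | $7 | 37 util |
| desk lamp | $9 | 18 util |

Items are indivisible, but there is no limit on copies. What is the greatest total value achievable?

125 util

Best value-per-unit is blender at 37/7; filling with it alone gives 3×37 = 111.
Optimal mix: 1×jacket + 3×blender → cost 25, value 125.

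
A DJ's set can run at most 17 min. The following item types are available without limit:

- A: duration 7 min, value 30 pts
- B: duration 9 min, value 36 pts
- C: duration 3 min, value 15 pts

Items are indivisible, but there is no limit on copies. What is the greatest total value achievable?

75 pts

Best value-per-unit is C at 15/3; filling with it alone gives 5×15 = 75.
Optimal mix: 2×A + 1×C → duration 17, value 75.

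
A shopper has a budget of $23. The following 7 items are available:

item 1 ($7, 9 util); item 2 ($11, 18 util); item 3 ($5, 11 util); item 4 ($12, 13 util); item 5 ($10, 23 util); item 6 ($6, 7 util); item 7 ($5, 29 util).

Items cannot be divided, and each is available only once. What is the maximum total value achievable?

Check high-value combinations within $23:
- item 3+item 5+item 7: cost 5+10+5=20, value 11+23+29=63
- item 1+item 5+item 7: cost 7+10+5=22, value 9+23+29=61
- item 5+item 6+item 7: cost 10+6+5=21, value 23+7+29=59
- item 2+item 3+item 7: cost 11+5+5=21, value 18+11+29=58
- item 1+item 2+item 7: cost 7+11+5=23, value 9+18+29=56
Best: 63 util.

63 util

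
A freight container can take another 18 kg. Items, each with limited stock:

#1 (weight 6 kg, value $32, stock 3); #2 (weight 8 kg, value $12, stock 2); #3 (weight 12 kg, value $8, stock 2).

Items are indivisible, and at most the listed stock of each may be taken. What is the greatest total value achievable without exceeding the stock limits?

$96

Top feasible selections:
- 3×#1: weight 18, value 96
- 2×#1: weight 12, value 64
- 1×#1 + 1×#2: weight 14, value 44
Best: $96.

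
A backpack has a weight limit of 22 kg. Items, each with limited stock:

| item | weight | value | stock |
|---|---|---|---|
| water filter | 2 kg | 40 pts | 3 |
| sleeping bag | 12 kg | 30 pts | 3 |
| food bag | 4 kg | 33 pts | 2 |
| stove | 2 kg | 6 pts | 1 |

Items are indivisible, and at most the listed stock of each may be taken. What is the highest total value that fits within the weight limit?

Top feasible selections:
- 3×water filter + 2×food bag + 1×stove: weight 16, value 192
- 3×water filter + 2×food bag: weight 14, value 186
Best: 192 pts.

192 pts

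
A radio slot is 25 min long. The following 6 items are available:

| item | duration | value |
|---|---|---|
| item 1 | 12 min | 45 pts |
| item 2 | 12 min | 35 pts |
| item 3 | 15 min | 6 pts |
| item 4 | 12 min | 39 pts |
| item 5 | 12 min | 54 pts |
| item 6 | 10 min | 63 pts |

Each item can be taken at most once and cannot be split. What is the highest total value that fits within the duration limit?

Check high-value combinations within 25 min:
- item 5+item 6: duration 12+10=22, value 54+63=117
- item 1+item 6: duration 12+10=22, value 45+63=108
- item 4+item 6: duration 12+10=22, value 39+63=102
- item 1+item 5: duration 12+12=24, value 45+54=99
- item 2+item 6: duration 12+10=22, value 35+63=98
Best: 117 pts.

117 pts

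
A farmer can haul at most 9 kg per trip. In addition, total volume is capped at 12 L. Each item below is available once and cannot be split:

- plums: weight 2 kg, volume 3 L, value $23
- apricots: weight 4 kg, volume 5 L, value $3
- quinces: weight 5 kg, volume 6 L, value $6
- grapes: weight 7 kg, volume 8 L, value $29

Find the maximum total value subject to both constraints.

$52

Feasible sets respecting both limits:
- plums+grapes: weight 9, volume 11, value 52
- plums+quinces: weight 7, volume 9, value 29
- grapes: weight 7, volume 8, value 29
- plums+apricots: weight 6, volume 8, value 26
Best: $52.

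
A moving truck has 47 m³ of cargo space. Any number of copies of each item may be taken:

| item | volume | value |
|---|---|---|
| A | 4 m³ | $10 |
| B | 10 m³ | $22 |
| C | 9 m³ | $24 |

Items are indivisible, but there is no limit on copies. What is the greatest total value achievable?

Best value-per-unit is C at 24/9; filling with it alone gives 5×24 = 120.
Optimal mix: 5×A + 3×C → volume 47, value 122.

$122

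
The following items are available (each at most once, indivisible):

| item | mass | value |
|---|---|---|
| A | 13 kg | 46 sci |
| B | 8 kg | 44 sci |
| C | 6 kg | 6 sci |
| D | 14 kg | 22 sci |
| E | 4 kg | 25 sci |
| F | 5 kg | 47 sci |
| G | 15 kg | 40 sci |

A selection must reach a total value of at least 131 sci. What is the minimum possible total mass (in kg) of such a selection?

Subsets with value ≥ 131, sorted by total mass:
- A+B+F: mass 26, value 137
- B+F+G: mass 28, value 131
Minimum mass: 26 kg.

26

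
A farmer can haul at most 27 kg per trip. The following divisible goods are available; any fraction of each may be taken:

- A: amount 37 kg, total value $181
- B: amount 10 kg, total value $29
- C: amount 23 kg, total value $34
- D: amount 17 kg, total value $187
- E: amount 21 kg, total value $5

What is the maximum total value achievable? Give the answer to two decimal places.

Take in order of value per unit:
- D (187/17 per unit): all 17 → value 187, running total 187.00
- A (181/37 per unit): 10 of 37 → value 10×181/37 = 48.9189, running total 235.92
Total 235.92.

235.92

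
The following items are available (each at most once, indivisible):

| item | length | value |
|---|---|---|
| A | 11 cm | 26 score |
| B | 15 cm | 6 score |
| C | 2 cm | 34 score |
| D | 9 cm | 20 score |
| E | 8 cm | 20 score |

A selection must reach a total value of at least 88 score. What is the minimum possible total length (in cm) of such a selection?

Subsets with value ≥ 88, sorted by total length:
- A+C+D+E: length 30, value 100
- A+B+C+D+E: length 45, value 106
Minimum length: 30 cm.

30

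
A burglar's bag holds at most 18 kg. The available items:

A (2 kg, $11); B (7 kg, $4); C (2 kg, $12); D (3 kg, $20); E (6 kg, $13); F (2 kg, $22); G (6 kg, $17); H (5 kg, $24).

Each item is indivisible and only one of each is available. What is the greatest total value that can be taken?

Check high-value combinations within 18 kg:
- C+D+F+G+H: weight 2+3+2+6+5=18, value 12+20+22+17+24=95
- A+D+F+G+H: weight 2+3+2+6+5=18, value 11+20+22+17+24=94
- C+D+E+F+H: weight 2+3+6+2+5=18, value 12+20+13+22+24=91
- A+D+E+F+H: weight 2+3+6+2+5=18, value 11+20+13+22+24=90
Best: $95.

$95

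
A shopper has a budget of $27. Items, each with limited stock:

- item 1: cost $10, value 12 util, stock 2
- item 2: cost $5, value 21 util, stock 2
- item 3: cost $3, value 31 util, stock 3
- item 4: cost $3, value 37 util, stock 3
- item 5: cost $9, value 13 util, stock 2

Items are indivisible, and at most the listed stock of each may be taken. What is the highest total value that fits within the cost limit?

Best selections within cost 27 and stock limits:
- 1×item 2 + 3×item 3 + 3×item 4: cost 23, value 225
- 3×item 3 + 3×item 4 + 1×item 5: cost 27, value 217
- 2×item 2 + 2×item 3 + 3×item 4: cost 25, value 215
Best: 225 util.

225 util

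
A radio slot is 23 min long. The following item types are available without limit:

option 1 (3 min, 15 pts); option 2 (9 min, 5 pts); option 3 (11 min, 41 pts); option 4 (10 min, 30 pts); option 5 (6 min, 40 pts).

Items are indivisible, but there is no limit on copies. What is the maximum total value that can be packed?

135 pts

Best value-per-unit is option 5 at 40/6; filling with it alone gives 3×40 = 120.
Optimal mix: 1×option 1 + 3×option 5 → duration 21, value 135.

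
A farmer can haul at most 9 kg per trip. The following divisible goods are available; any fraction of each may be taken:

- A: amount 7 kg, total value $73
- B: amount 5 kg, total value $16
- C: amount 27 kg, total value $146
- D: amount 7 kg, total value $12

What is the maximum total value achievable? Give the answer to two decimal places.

Take in order of value per unit:
- A (73/7 per unit): all 7 → value 73, running total 73.00
- C (146/27 per unit): 2 of 27 → value 2×146/27 = 10.8148, running total 83.81
Total 83.81.

83.81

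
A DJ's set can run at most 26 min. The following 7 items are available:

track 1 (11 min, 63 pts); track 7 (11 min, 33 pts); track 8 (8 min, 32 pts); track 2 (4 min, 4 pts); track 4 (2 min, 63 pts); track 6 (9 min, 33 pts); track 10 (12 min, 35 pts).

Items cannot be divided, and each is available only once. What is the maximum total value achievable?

163 pts

This is a 0/1 knapsack; check combinations near the capacity.
- track 1+track 2+track 4+track 6: duration 11+4+2+9=26, value 63+4+63+33=163
- track 1+track 8+track 2+track 4: duration 11+8+4+2=25, value 63+32+4+63=162
- track 1+track 4+track 10: duration 11+2+12=25, value 63+63+35=161
- track 1+track 4+track 6: duration 11+2+9=22, value 63+63+33=159
- track 1+track 7+track 4: duration 11+11+2=24, value 63+33+63=159
Best: 163 pts.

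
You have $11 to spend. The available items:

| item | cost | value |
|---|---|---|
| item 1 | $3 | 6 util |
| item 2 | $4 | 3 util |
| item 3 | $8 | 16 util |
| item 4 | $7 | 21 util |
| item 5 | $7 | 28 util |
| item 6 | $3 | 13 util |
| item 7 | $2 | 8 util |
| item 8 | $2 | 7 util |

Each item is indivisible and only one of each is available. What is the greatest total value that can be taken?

43 util

Check high-value combinations within $11:
- item 5+item 7+item 8: cost 7+2+2=11, value 28+8+7=43
- item 5+item 6: cost 7+3=10, value 28+13=41
- item 5+item 7: cost 7+2=9, value 28+8=36
- item 4+item 7+item 8: cost 7+2+2=11, value 21+8+7=36
Best: 43 util.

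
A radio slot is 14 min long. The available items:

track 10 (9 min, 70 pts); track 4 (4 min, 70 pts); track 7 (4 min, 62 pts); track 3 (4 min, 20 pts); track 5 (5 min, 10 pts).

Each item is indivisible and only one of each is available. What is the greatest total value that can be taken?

152 pts

Check high-value combinations within 14 min:
- track 4+track 7+track 3: duration 4+4+4=12, value 70+62+20=152
- track 4+track 7+track 5: duration 4+4+5=13, value 70+62+10=142
- track 10+track 4: duration 9+4=13, value 70+70=140
Best: 152 pts.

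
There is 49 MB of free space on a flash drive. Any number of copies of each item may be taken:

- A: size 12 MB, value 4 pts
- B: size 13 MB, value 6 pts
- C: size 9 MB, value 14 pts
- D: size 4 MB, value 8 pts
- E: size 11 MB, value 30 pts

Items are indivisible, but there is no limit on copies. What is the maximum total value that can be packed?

128 pts

Best value-per-unit is E at 30/11; filling with it alone gives 4×30 = 120.
Optimal mix: 1×D + 4×E → size 48, value 128.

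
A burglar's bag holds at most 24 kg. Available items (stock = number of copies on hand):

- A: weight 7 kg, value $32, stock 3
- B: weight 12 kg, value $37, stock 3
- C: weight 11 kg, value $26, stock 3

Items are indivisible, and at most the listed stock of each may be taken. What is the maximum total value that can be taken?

$96

Best selections within weight 24 and stock limits:
- 3×A: weight 21, value 96
- 2×B: weight 24, value 74
- 1×A + 1×B: weight 19, value 69
- 2×A: weight 14, value 64
Best: $96.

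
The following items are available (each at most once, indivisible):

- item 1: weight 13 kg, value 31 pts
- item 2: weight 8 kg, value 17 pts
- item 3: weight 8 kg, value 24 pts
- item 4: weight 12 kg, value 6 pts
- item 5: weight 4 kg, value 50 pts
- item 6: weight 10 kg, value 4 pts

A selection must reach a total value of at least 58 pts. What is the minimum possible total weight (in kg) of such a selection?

Subsets with value ≥ 58, sorted by total weight:
- item 3+item 5: weight 12, value 74
- item 2+item 5: weight 12, value 67
- item 1+item 5: weight 17, value 81
Minimum weight: 12 kg.

12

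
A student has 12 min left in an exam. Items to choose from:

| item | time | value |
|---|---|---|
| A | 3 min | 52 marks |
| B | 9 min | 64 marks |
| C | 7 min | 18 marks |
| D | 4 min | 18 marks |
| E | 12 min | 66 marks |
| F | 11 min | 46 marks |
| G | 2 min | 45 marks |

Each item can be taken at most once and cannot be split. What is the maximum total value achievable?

Check high-value combinations within 12 min:
- A+B: time 3+9=12, value 52+64=116
- A+D+G: time 3+4+2=9, value 52+18+45=115
- A+C+G: time 3+7+2=12, value 52+18+45=115
- B+G: time 9+2=11, value 64+45=109
Best: 116 marks.

116 marks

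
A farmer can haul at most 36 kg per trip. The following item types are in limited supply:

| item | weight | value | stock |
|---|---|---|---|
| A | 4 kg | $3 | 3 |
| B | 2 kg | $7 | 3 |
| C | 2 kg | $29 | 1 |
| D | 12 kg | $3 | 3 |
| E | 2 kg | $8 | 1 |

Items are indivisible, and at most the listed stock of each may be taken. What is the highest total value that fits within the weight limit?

Top feasible selections:
- 3×A + 3×B + 1×C + 1×D + 1×E: weight 34, value 70
- 3×A + 3×B + 1×C + 1×E: weight 22, value 67
- 2×A + 3×B + 1×C + 1×D + 1×E: weight 30, value 67
- 2×A + 3×B + 1×C + 1×E: weight 18, value 64
Best: $70.

$70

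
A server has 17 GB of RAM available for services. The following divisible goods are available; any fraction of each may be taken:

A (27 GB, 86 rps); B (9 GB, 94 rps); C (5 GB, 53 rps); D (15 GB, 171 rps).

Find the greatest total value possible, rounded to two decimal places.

192.20

Take in order of value per unit:
- D (171/15 per unit): all 15 → value 171, running total 171.00
- C (53/5 per unit): 2 of 5 → value 2×53/5 = 21.2000, running total 192.20
Total 192.20.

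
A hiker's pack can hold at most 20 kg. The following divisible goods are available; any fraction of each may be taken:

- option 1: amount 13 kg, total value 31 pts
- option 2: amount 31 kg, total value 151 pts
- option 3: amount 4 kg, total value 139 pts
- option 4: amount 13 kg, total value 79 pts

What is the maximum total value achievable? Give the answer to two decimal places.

232.61

Take in order of value per unit:
- option 3 (139/4 per unit): all 4 → value 139, running total 139.00
- option 4 (79/13 per unit): all 13 → value 79, running total 218.00
- option 2 (151/31 per unit): 3 of 31 → value 3×151/31 = 14.6129, running total 232.61
Total 232.61.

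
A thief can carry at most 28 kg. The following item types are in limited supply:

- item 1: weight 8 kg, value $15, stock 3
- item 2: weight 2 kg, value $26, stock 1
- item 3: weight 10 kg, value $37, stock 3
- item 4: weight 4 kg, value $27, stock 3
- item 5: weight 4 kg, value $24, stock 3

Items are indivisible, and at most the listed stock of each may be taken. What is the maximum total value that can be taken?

Best selections within weight 28 and stock limits:
- 1×item 2 + 3×item 4 + 3×item 5: weight 26, value 179
- 1×item 2 + 1×item 3 + 3×item 4 + 1×item 5: weight 28, value 168
- 1×item 2 + 1×item 3 + 2×item 4 + 2×item 5: weight 28, value 165
- 1×item 2 + 1×item 3 + 1×item 4 + 3×item 5: weight 28, value 162
Best: $179.

$179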